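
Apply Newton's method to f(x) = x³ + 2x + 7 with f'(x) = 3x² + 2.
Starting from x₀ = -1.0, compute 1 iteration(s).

f(x) = x³ + 2x + 7
f'(x) = 3x² + 2
x₀ = -1.0

Newton-Raphson formula: x_{n+1} = x_n - f(x_n)/f'(x_n)

Iteration 1:
  f(-1.000000) = 4.000000
  f'(-1.000000) = 5.000000
  x_1 = -1.000000 - 4.000000/5.000000 = -1.800000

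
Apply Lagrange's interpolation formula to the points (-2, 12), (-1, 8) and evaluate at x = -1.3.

Lagrange interpolation formula:
P(x) = Σ yᵢ × Lᵢ(x)
where Lᵢ(x) = Π_{j≠i} (x - xⱼ)/(xᵢ - xⱼ)

L_0(-1.3) = (-1.3 - (-1))/(-2 - (-1)) = 0.300000
L_1(-1.3) = (-1.3 - (-2))/(-1 - (-2)) = 0.700000

P(-1.3) = 12×L_0(-1.3) + 8×L_1(-1.3)
P(-1.3) = 9.200000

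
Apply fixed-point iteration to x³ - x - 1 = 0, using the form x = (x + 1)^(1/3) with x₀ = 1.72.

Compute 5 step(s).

Equation: x³ - x - 1 = 0
Fixed-point form: x = (x + 1)^(1/3)
x₀ = 1.72

x_1 = g(1.720000) = 1.395906
x_2 = g(1.395906) = 1.338104
x_3 = g(1.338104) = 1.327256
x_4 = g(1.327256) = 1.325200
x_5 = g(1.325200) = 1.324809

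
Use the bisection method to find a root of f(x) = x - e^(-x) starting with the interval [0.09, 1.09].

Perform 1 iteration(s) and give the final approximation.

f(x) = x - e^(-x)
Initial interval: [0.09, 1.09]

Iteration 1:
  c_1 = (0.090000 + 1.090000)/2 = 0.590000
  f(c_1) = f(0.590000) = 0.035673
  f(a) × f(c) < 0, new interval: [0.090000, 0.590000]

After 1 iteration(s), the approximation is c_1 = 0.590000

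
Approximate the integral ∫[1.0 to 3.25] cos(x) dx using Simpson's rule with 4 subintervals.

f(x) = cos(x)
a = 1.0, b = 3.25, n = 4
h = (b - a)/n = 0.562500

Simpson's rule: (h/3)[f(x₀) + 4f(x₁) + 2f(x₂) + ... + f(xₙ)]

x_0 = 1.0000, f(x_0) = 0.540302, coefficient = 1
x_1 = 1.5625, f(x_1) = 0.008296, coefficient = 4
x_2 = 2.1250, f(x_2) = -0.526266, coefficient = 2
x_3 = 2.6875, f(x_3) = -0.898659, coefficient = 4
x_4 = 3.2500, f(x_4) = -0.994130, coefficient = 1

I ≈ (0.562500/3) × -5.067813 = -0.950215
Exact value: -0.949666
Error: 0.000549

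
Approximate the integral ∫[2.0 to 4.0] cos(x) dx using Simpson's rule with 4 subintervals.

f(x) = cos(x)
a = 2.0, b = 4.0, n = 4
h = (b - a)/n = 0.500000

Simpson's rule: (h/3)[f(x₀) + 4f(x₁) + 2f(x₂) + ... + f(xₙ)]

x_0 = 2.0000, f(x_0) = -0.416147, coefficient = 1
x_1 = 2.5000, f(x_1) = -0.801144, coefficient = 4
x_2 = 3.0000, f(x_2) = -0.989992, coefficient = 2
x_3 = 3.5000, f(x_3) = -0.936457, coefficient = 4
x_4 = 4.0000, f(x_4) = -0.653644, coefficient = 1

I ≈ (0.500000/3) × -10.000177 = -1.666696
Exact value: -1.666100
Error: 0.000596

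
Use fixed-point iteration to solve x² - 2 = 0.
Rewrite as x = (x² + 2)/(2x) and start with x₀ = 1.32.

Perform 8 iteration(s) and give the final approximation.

Equation: x² - 2 = 0
Fixed-point form: x = (x² + 2)/(2x)
x₀ = 1.32

x_1 = g(1.320000) = 1.417576
x_2 = g(1.417576) = 1.414218
x_3 = g(1.414218) = 1.414214
x_4 = g(1.414214) = 1.414214
x_5 = g(1.414214) = 1.414214
x_6 = g(1.414214) = 1.414214
x_7 = g(1.414214) = 1.414214
x_8 = g(1.414214) = 1.414214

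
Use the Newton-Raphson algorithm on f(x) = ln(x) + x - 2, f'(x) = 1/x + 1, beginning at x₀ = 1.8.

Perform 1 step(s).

f(x) = ln(x) + x - 2
f'(x) = 1/x + 1
x₀ = 1.8

Newton-Raphson formula: x_{n+1} = x_n - f(x_n)/f'(x_n)

Iteration 1:
  f(1.800000) = 0.387787
  f'(1.800000) = 1.555556
  x_1 = 1.800000 - 0.387787/1.555556 = 1.550709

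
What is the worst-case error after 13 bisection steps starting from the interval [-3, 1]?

Bisection error bound: |error| ≤ (b-a)/2^n
|error| ≤ (1 - (-3))/2^13 = 4/2^13
|error| ≤ 0.0004882812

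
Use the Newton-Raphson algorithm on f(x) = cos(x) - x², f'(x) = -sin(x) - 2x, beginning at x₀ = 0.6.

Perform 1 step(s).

f(x) = cos(x) - x²
f'(x) = -sin(x) - 2x
x₀ = 0.6

Newton-Raphson formula: x_{n+1} = x_n - f(x_n)/f'(x_n)

Iteration 1:
  f(0.600000) = 0.465336
  f'(0.600000) = -1.764642
  x_1 = 0.600000 - 0.465336/(-1.764642) = 0.863700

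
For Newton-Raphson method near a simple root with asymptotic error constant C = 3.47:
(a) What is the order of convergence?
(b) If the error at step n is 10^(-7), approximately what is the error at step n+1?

(a) Newton-Raphson has quadratic (order 2) convergence near simple roots.
    This means |e_{n+1}| ≈ C|e_n|².

(b) With |e_n| = 10^(-7) and C = 3.47:
    |e_{n+1}| ≈ 3.47 × (10^(-7))² = 3.47 × 10^(-14)

(a) 2 (quadratic); (b) |e_{n+1}| ≈ 3.470e-14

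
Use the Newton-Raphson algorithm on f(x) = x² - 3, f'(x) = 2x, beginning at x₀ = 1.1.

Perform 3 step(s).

f(x) = x² - 3
f'(x) = 2x
x₀ = 1.1

Newton-Raphson formula: x_{n+1} = x_n - f(x_n)/f'(x_n)

Iteration 1:
  f(1.100000) = -1.790000
  f'(1.100000) = 2.200000
  x_1 = 1.100000 - (-1.790000)/2.200000 = 1.913636
Iteration 2:
  f(1.913636) = 0.662004
  f'(1.913636) = 3.827273
  x_2 = 1.913636 - 0.662004/3.827273 = 1.740666
Iteration 3:
  f(1.740666) = 0.029919
  f'(1.740666) = 3.481332
  x_3 = 1.740666 - 0.029919/3.481332 = 1.732072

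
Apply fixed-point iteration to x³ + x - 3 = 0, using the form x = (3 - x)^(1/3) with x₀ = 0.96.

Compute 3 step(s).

Equation: x³ + x - 3 = 0
Fixed-point form: x = (3 - x)^(1/3)
x₀ = 0.96

x_1 = g(0.960000) = 1.268265
x_2 = g(1.268265) = 1.200864
x_3 = g(1.200864) = 1.216246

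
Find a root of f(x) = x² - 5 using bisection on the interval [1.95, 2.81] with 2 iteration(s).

f(x) = x² - 5
Initial interval: [1.95, 2.81]

Iteration 1:
  c_1 = (1.950000 + 2.810000)/2 = 2.380000
  f(c_1) = f(2.380000) = 0.664400
  f(a) × f(c) < 0, new interval: [1.950000, 2.380000]
Iteration 2:
  c_2 = (1.950000 + 2.380000)/2 = 2.165000
  f(c_2) = f(2.165000) = -0.312775
  f(a) × f(c) ≥ 0, new interval: [2.165000, 2.380000]

After 2 iteration(s), the approximation is c_2 = 2.165000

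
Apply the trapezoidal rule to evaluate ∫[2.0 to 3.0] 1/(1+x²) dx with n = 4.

f(x) = 1/(1+x²)
a = 2.0, b = 3.0, n = 4
h = (b - a)/n = 0.250000

Trapezoidal rule: (h/2)[f(x₀) + 2f(x₁) + 2f(x₂) + ... + f(xₙ)]

x_0 = 2.0000, f(x_0) = 0.200000, coefficient = 1
x_1 = 2.2500, f(x_1) = 0.164948, coefficient = 2
x_2 = 2.5000, f(x_2) = 0.137931, coefficient = 2
x_3 = 2.7500, f(x_3) = 0.116788, coefficient = 2
x_4 = 3.0000, f(x_4) = 0.100000, coefficient = 1

I ≈ (0.250000/2) × 1.139336 = 0.142417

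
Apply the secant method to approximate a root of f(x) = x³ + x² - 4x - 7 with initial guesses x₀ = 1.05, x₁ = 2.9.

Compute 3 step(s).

f(x) = x³ + x² - 4x - 7
x₀ = 1.05, x₁ = 2.9

Secant formula: x_{n+1} = x_n - f(x_n)(x_n - x_{n-1})/(f(x_n) - f(x_{n-1}))

Iteration 1:
  f(1.050000) = -8.939875
  f(2.900000) = 14.199000
  x_2 = 2.900000 - 14.199000×(2.900000 - 1.050000)/(14.199000 - (-8.939875))
       = 1.764761
Iteration 2:
  f(2.900000) = 14.199000
  f(1.764761) = -5.448523
  x_3 = 1.764761 - (-5.448523)×(1.764761 - 2.900000)/(-5.448523 - 14.199000)
       = 2.079578
Iteration 3:
  f(1.764761) = -5.448523
  f(2.079578) = -2.000229
  x_4 = 2.079578 - (-2.000229)×(2.079578 - 1.764761)/(-2.000229 - (-5.448523))
       = 2.262192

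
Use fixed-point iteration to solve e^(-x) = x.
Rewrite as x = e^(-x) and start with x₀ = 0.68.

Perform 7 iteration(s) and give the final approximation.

Equation: e^(-x) = x
Fixed-point form: x = e^(-x)
x₀ = 0.68

x_1 = g(0.680000) = 0.506617
x_2 = g(0.506617) = 0.602531
x_3 = g(0.602531) = 0.547425
x_4 = g(0.547425) = 0.578438
x_5 = g(0.578438) = 0.560774
x_6 = g(0.560774) = 0.570767
x_7 = g(0.570767) = 0.565092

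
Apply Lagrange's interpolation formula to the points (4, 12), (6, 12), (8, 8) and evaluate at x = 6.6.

Lagrange interpolation formula:
P(x) = Σ yᵢ × Lᵢ(x)
where Lᵢ(x) = Π_{j≠i} (x - xⱼ)/(xᵢ - xⱼ)

L_0(6.6) = (6.6 - 6)/(4 - 6) × (6.6 - 8)/(4 - 8) = -0.105000
L_1(6.6) = (6.6 - 4)/(6 - 4) × (6.6 - 8)/(6 - 8) = 0.910000
L_2(6.6) = (6.6 - 4)/(8 - 4) × (6.6 - 6)/(8 - 6) = 0.195000

P(6.6) = 12×L_0(6.6) + 12×L_1(6.6) + 8×L_2(6.6)
P(6.6) = 11.220000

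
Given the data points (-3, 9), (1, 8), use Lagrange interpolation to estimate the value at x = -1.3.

Lagrange interpolation formula:
P(x) = Σ yᵢ × Lᵢ(x)
where Lᵢ(x) = Π_{j≠i} (x - xⱼ)/(xᵢ - xⱼ)

L_0(-1.3) = (-1.3 - 1)/(-3 - 1) = 0.575000
L_1(-1.3) = (-1.3 - (-3))/(1 - (-3)) = 0.425000

P(-1.3) = 9×L_0(-1.3) + 8×L_1(-1.3)
P(-1.3) = 8.575000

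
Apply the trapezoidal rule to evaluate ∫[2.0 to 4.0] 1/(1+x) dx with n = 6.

f(x) = 1/(1+x)
a = 2.0, b = 4.0, n = 6
h = (b - a)/n = 0.333333

Trapezoidal rule: (h/2)[f(x₀) + 2f(x₁) + 2f(x₂) + ... + f(xₙ)]

x_0 = 2.0000, f(x_0) = 0.333333, coefficient = 1
x_1 = 2.3333, f(x_1) = 0.300000, coefficient = 2
x_2 = 2.6667, f(x_2) = 0.272727, coefficient = 2
x_3 = 3.0000, f(x_3) = 0.250000, coefficient = 2
x_4 = 3.3333, f(x_4) = 0.230769, coefficient = 2
x_5 = 3.6667, f(x_5) = 0.214286, coefficient = 2
x_6 = 4.0000, f(x_6) = 0.200000, coefficient = 1

I ≈ (0.333333/2) × 3.068898 = 0.511483
Exact value: 0.510826
Error: 0.000657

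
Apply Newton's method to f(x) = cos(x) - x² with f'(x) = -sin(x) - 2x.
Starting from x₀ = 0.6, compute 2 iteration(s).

f(x) = cos(x) - x²
f'(x) = -sin(x) - 2x
x₀ = 0.6

Newton-Raphson formula: x_{n+1} = x_n - f(x_n)/f'(x_n)

Iteration 1:
  f(0.600000) = 0.465336
  f'(0.600000) = -1.764642
  x_1 = 0.600000 - 0.465336/(-1.764642) = 0.863700
Iteration 2:
  f(0.863700) = -0.096348
  f'(0.863700) = -2.487650
  x_2 = 0.863700 - (-0.096348)/(-2.487650) = 0.824969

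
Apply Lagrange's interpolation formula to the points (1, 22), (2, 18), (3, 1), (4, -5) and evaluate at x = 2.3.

Lagrange interpolation formula:
P(x) = Σ yᵢ × Lᵢ(x)
where Lᵢ(x) = Π_{j≠i} (x - xⱼ)/(xᵢ - xⱼ)

L_0(2.3) = (2.3 - 2)/(1 - 2) × (2.3 - 3)/(1 - 3) × (2.3 - 4)/(1 - 4) = -0.059500
L_1(2.3) = (2.3 - 1)/(2 - 1) × (2.3 - 3)/(2 - 3) × (2.3 - 4)/(2 - 4) = 0.773500
L_2(2.3) = (2.3 - 1)/(3 - 1) × (2.3 - 2)/(3 - 2) × (2.3 - 4)/(3 - 4) = 0.331500
L_3(2.3) = (2.3 - 1)/(4 - 1) × (2.3 - 2)/(4 - 2) × (2.3 - 3)/(4 - 3) = -0.045500

P(2.3) = 22×L_0(2.3) + 18×L_1(2.3) + 1×L_2(2.3) + (-5)×L_3(2.3)
P(2.3) = 13.173000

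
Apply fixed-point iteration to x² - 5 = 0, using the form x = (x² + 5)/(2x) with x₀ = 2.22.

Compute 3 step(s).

Equation: x² - 5 = 0
Fixed-point form: x = (x² + 5)/(2x)
x₀ = 2.22

x_1 = g(2.220000) = 2.236126
x_2 = g(2.236126) = 2.236068
x_3 = g(2.236068) = 2.236068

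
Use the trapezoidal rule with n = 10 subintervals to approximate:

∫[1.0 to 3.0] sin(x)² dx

f(x) = sin(x)²
a = 1.0, b = 3.0, n = 10
h = (b - a)/n = 0.200000

Trapezoidal rule: (h/2)[f(x₀) + 2f(x₁) + 2f(x₂) + ... + f(xₙ)]

x_0 = 1.0000, f(x_0) = 0.708073, coefficient = 1
x_1 = 1.2000, f(x_1) = 0.868697, coefficient = 2
x_2 = 1.4000, f(x_2) = 0.971111, coefficient = 2
x_3 = 1.6000, f(x_3) = 0.999147, coefficient = 2
x_4 = 1.8000, f(x_4) = 0.948379, coefficient = 2
x_5 = 2.0000, f(x_5) = 0.826822, coefficient = 2
x_6 = 2.2000, f(x_6) = 0.653666, coefficient = 2
x_7 = 2.4000, f(x_7) = 0.456251, coefficient = 2
x_8 = 2.6000, f(x_8) = 0.265742, coefficient = 2
x_9 = 2.8000, f(x_9) = 0.112217, coefficient = 2
x_10 = 3.0000, f(x_10) = 0.019915, coefficient = 1

I ≈ (0.200000/2) × 12.932052 = 1.293205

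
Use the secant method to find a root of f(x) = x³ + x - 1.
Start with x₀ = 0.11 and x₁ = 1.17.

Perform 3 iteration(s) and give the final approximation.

f(x) = x³ + x - 1
x₀ = 0.11, x₁ = 1.17

Secant formula: x_{n+1} = x_n - f(x_n)(x_n - x_{n-1})/(f(x_n) - f(x_{n-1}))

Iteration 1:
  f(0.110000) = -0.888669
  f(1.170000) = 1.771613
  x_2 = 1.170000 - 1.771613×(1.170000 - 0.110000)/(1.771613 - (-0.888669))
       = 0.464094
Iteration 2:
  f(1.170000) = 1.771613
  f(0.464094) = -0.435948
  x_3 = 0.464094 - (-0.435948)×(0.464094 - 1.170000)/(-0.435948 - 1.771613)
       = 0.603496
Iteration 3:
  f(0.464094) = -0.435948
  f(0.603496) = -0.176707
  x_4 = 0.603496 - (-0.176707)×(0.603496 - 0.464094)/(-0.176707 - (-0.435948))
       = 0.698516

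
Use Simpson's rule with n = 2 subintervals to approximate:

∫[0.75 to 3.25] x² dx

f(x) = x²
a = 0.75, b = 3.25, n = 2
h = (b - a)/n = 1.250000

Simpson's rule: (h/3)[f(x₀) + 4f(x₁) + 2f(x₂) + ... + f(xₙ)]

x_0 = 0.7500, f(x_0) = 0.562500, coefficient = 1
x_1 = 2.0000, f(x_1) = 4.000000, coefficient = 4
x_2 = 3.2500, f(x_2) = 10.562500, coefficient = 1

I ≈ (1.250000/3) × 27.125000 = 11.302083
Exact value: 11.302083
Error: 0.000000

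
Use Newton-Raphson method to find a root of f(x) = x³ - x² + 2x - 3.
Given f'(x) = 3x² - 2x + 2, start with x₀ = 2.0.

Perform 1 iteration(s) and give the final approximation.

f(x) = x³ - x² + 2x - 3
f'(x) = 3x² - 2x + 2
x₀ = 2.0

Newton-Raphson formula: x_{n+1} = x_n - f(x_n)/f'(x_n)

Iteration 1:
  f(2.000000) = 5.000000
  f'(2.000000) = 10.000000
  x_1 = 2.000000 - 5.000000/10.000000 = 1.500000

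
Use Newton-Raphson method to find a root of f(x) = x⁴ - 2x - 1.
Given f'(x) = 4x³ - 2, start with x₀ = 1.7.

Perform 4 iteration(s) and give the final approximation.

f(x) = x⁴ - 2x - 1
f'(x) = 4x³ - 2
x₀ = 1.7

Newton-Raphson formula: x_{n+1} = x_n - f(x_n)/f'(x_n)

Iteration 1:
  f(1.700000) = 3.952100
  f'(1.700000) = 17.652000
  x_1 = 1.700000 - 3.952100/17.652000 = 1.476110
Iteration 2:
  f(1.476110) = 0.795392
  f'(1.476110) = 10.865198
  x_2 = 1.476110 - 0.795392/10.865198 = 1.402905
Iteration 3:
  f(1.402905) = 0.067773
  f'(1.402905) = 9.044464
  x_3 = 1.402905 - 0.067773/9.044464 = 1.395412
Iteration 4:
  f(1.395412) = 0.000661
  f'(1.395412) = 8.868432
  x_4 = 1.395412 - 0.000661/8.868432 = 1.395337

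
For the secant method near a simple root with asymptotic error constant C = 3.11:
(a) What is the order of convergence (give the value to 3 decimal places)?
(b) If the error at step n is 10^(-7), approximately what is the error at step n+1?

(a) Secant method has superlinear convergence with order φ = (1+√5)/2 ≈ 1.618.
    This means |e_{n+1}| ≈ C|e_n|^1.618.

(b) With |e_n| = 10^(-7) and C = 3.11:
    |e_{n+1}| ≈ 3.11 × (10^(-7))^1.618 = 3.11 × 10^(-11.33)

(a) ≈ 1.618 (golden ratio); (b) |e_{n+1}| ≈ 1.467e-11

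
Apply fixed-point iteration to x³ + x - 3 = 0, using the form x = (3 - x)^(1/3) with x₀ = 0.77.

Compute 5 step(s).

Equation: x³ + x - 3 = 0
Fixed-point form: x = (3 - x)^(1/3)
x₀ = 0.77

x_1 = g(0.770000) = 1.306477
x_2 = g(1.306477) = 1.191966
x_3 = g(1.191966) = 1.218248
x_4 = g(1.218248) = 1.212316
x_5 = g(1.212316) = 1.213660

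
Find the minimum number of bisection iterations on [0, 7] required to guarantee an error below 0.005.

We need (b-a)/2^n ≤ 0.005
(7 - 0)/2^n ≤ 0.005
7/2^n ≤ 0.005
2^n ≥ 1400
n ≥ log₂(1400) = 10.45
n ≥ 11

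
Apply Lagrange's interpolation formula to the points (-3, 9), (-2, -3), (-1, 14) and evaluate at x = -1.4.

Lagrange interpolation formula:
P(x) = Σ yᵢ × Lᵢ(x)
where Lᵢ(x) = Π_{j≠i} (x - xⱼ)/(xᵢ - xⱼ)

L_0(-1.4) = (-1.4 - (-2))/(-3 - (-2)) × (-1.4 - (-1))/(-3 - (-1)) = -0.120000
L_1(-1.4) = (-1.4 - (-3))/(-2 - (-3)) × (-1.4 - (-1))/(-2 - (-1)) = 0.640000
L_2(-1.4) = (-1.4 - (-3))/(-1 - (-3)) × (-1.4 - (-2))/(-1 - (-2)) = 0.480000

P(-1.4) = 9×L_0(-1.4) + (-3)×L_1(-1.4) + 14×L_2(-1.4)
P(-1.4) = 3.720000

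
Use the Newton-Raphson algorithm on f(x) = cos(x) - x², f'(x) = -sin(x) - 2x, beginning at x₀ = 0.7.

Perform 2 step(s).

f(x) = cos(x) - x²
f'(x) = -sin(x) - 2x
x₀ = 0.7

Newton-Raphson formula: x_{n+1} = x_n - f(x_n)/f'(x_n)

Iteration 1:
  f(0.700000) = 0.274842
  f'(0.700000) = -2.044218
  x_1 = 0.700000 - 0.274842/(-2.044218) = 0.834449
Iteration 2:
  f(0.834449) = -0.024718
  f'(0.834449) = -2.409823
  x_2 = 0.834449 - (-0.024718)/(-2.409823) = 0.824191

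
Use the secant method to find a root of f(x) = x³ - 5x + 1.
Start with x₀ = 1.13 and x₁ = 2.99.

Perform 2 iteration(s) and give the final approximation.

f(x) = x³ - 5x + 1
x₀ = 1.13, x₁ = 2.99

Secant formula: x_{n+1} = x_n - f(x_n)(x_n - x_{n-1})/(f(x_n) - f(x_{n-1}))

Iteration 1:
  f(1.130000) = -3.207103
  f(2.990000) = 12.780899
  x_2 = 2.990000 - 12.780899×(2.990000 - 1.130000)/(12.780899 - (-3.207103))
       = 1.503106
Iteration 2:
  f(2.990000) = 12.780899
  f(1.503106) = -3.119522
  x_3 = 1.503106 - (-3.119522)×(1.503106 - 2.990000)/(-3.119522 - 12.780899)
       = 1.794821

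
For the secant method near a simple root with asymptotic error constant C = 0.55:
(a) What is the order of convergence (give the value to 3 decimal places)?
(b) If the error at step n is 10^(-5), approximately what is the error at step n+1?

(a) Secant method has superlinear convergence with order φ = (1+√5)/2 ≈ 1.618.
    This means |e_{n+1}| ≈ C|e_n|^1.618.

(b) With |e_n| = 10^(-5) and C = 0.55:
    |e_{n+1}| ≈ 0.55 × (10^(-5))^1.618 = 0.55 × 10^(-8.09)

(a) ≈ 1.618 (golden ratio); (b) |e_{n+1}| ≈ 4.469e-09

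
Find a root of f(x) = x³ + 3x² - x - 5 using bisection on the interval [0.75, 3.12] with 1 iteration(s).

f(x) = x³ + 3x² - x - 5
Initial interval: [0.75, 3.12]

Iteration 1:
  c_1 = (0.750000 + 3.120000)/2 = 1.935000
  f(c_1) = f(1.935000) = 11.542750
  f(a) × f(c) < 0, new interval: [0.750000, 1.935000]

After 1 iteration(s), the approximation is c_1 = 1.935000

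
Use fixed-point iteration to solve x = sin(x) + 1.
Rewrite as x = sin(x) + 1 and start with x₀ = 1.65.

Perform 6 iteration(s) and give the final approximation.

Equation: x = sin(x) + 1
Fixed-point form: x = sin(x) + 1
x₀ = 1.65

x_1 = g(1.650000) = 1.996865
x_2 = g(1.996865) = 1.910598
x_3 = g(1.910598) = 1.942821
x_4 = g(1.942821) = 1.931593
x_5 = g(1.931593) = 1.935616
x_6 = g(1.935616) = 1.934188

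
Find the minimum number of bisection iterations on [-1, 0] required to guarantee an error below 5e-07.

We need (b-a)/2^n ≤ 5e-07
(0 - (-1))/2^n ≤ 5e-07
1/2^n ≤ 5e-07
2^n ≥ 2000000
n ≥ log₂(2000000) = 20.93
n ≥ 21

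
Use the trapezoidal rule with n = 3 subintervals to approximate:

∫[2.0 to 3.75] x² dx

f(x) = x²
a = 2.0, b = 3.75, n = 3
h = (b - a)/n = 0.583333

Trapezoidal rule: (h/2)[f(x₀) + 2f(x₁) + 2f(x₂) + ... + f(xₙ)]

x_0 = 2.0000, f(x_0) = 4.000000, coefficient = 1
x_1 = 2.5833, f(x_1) = 6.673611, coefficient = 2
x_2 = 3.1667, f(x_2) = 10.027778, coefficient = 2
x_3 = 3.7500, f(x_3) = 14.062500, coefficient = 1

I ≈ (0.583333/2) × 51.465278 = 15.010706
Exact value: 14.911458
Error: 0.099248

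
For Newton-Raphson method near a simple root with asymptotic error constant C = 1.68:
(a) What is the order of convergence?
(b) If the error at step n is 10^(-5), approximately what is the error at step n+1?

(a) Newton-Raphson has quadratic (order 2) convergence near simple roots.
    This means |e_{n+1}| ≈ C|e_n|².

(b) With |e_n| = 10^(-5) and C = 1.68:
    |e_{n+1}| ≈ 1.68 × (10^(-5))² = 1.68 × 10^(-10)

(a) 2 (quadratic); (b) |e_{n+1}| ≈ 1.680e-10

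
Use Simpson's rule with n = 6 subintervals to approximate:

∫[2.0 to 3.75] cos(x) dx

f(x) = cos(x)
a = 2.0, b = 3.75, n = 6
h = (b - a)/n = 0.291667

Simpson's rule: (h/3)[f(x₀) + 4f(x₁) + 2f(x₂) + ... + f(xₙ)]

x_0 = 2.0000, f(x_0) = -0.416147, coefficient = 1
x_1 = 2.2917, f(x_1) = -0.660039, coefficient = 4
x_2 = 2.5833, f(x_2) = -0.848178, coefficient = 2
x_3 = 2.8750, f(x_3) = -0.964674, coefficient = 4
x_4 = 3.1667, f(x_4) = -0.999686, coefficient = 2
x_5 = 3.4583, f(x_5) = -0.950256, coefficient = 4
x_6 = 3.7500, f(x_6) = -0.820559, coefficient = 1

I ≈ (0.291667/3) × -15.232309 = -1.480919
Exact value: -1.480859
Error: 0.000060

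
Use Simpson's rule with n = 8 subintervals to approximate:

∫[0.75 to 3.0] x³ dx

f(x) = x³
a = 0.75, b = 3.0, n = 8
h = (b - a)/n = 0.281250

Simpson's rule: (h/3)[f(x₀) + 4f(x₁) + 2f(x₂) + ... + f(xₙ)]

x_0 = 0.7500, f(x_0) = 0.421875, coefficient = 1
x_1 = 1.0312, f(x_1) = 1.096710, coefficient = 4
x_2 = 1.3125, f(x_2) = 2.260986, coefficient = 2
x_3 = 1.5938, f(x_3) = 4.048187, coefficient = 4
x_4 = 1.8750, f(x_4) = 6.591797, coefficient = 2
x_5 = 2.1562, f(x_5) = 10.025299, coefficient = 4
x_6 = 2.4375, f(x_6) = 14.482178, coefficient = 2
x_7 = 2.7188, f(x_7) = 20.095917, coefficient = 4
x_8 = 3.0000, f(x_8) = 27.000000, coefficient = 1

I ≈ (0.281250/3) × 215.156250 = 20.170898
Exact value: 20.170898
Error: 0.000000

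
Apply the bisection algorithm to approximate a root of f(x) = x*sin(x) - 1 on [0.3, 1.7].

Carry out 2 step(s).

f(x) = x*sin(x) - 1
Initial interval: [0.3, 1.7]

Iteration 1:
  c_1 = (0.300000 + 1.700000)/2 = 1.000000
  f(c_1) = f(1.000000) = -0.158529
  f(a) × f(c) ≥ 0, new interval: [1.000000, 1.700000]
Iteration 2:
  c_2 = (1.000000 + 1.700000)/2 = 1.350000
  f(c_2) = f(1.350000) = 0.317227
  f(a) × f(c) < 0, new interval: [1.000000, 1.350000]

After 2 iteration(s), the approximation is c_2 = 1.350000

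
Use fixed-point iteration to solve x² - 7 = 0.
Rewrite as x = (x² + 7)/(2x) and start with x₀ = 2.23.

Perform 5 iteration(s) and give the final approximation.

Equation: x² - 7 = 0
Fixed-point form: x = (x² + 7)/(2x)
x₀ = 2.23

x_1 = g(2.230000) = 2.684507
x_2 = g(2.684507) = 2.646031
x_3 = g(2.646031) = 2.645751
x_4 = g(2.645751) = 2.645751
x_5 = g(2.645751) = 2.645751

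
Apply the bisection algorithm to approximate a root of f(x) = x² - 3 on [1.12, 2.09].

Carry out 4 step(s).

f(x) = x² - 3
Initial interval: [1.12, 2.09]

Iteration 1:
  c_1 = (1.120000 + 2.090000)/2 = 1.605000
  f(c_1) = f(1.605000) = -0.423975
  f(a) × f(c) ≥ 0, new interval: [1.605000, 2.090000]
Iteration 2:
  c_2 = (1.605000 + 2.090000)/2 = 1.847500
  f(c_2) = f(1.847500) = 0.413256
  f(a) × f(c) < 0, new interval: [1.605000, 1.847500]
Iteration 3:
  c_3 = (1.605000 + 1.847500)/2 = 1.726250
  f(c_3) = f(1.726250) = -0.020061
  f(a) × f(c) ≥ 0, new interval: [1.726250, 1.847500]
Iteration 4:
  c_4 = (1.726250 + 1.847500)/2 = 1.786875
  f(c_4) = f(1.786875) = 0.192922
  f(a) × f(c) < 0, new interval: [1.726250, 1.786875]

After 4 iteration(s), the approximation is c_4 = 1.786875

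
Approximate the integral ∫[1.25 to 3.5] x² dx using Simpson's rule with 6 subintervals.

f(x) = x²
a = 1.25, b = 3.5, n = 6
h = (b - a)/n = 0.375000

Simpson's rule: (h/3)[f(x₀) + 4f(x₁) + 2f(x₂) + ... + f(xₙ)]

x_0 = 1.2500, f(x_0) = 1.562500, coefficient = 1
x_1 = 1.6250, f(x_1) = 2.640625, coefficient = 4
x_2 = 2.0000, f(x_2) = 4.000000, coefficient = 2
x_3 = 2.3750, f(x_3) = 5.640625, coefficient = 4
x_4 = 2.7500, f(x_4) = 7.562500, coefficient = 2
x_5 = 3.1250, f(x_5) = 9.765625, coefficient = 4
x_6 = 3.5000, f(x_6) = 12.250000, coefficient = 1

I ≈ (0.375000/3) × 109.125000 = 13.640625
Exact value: 13.640625
Error: 0.000000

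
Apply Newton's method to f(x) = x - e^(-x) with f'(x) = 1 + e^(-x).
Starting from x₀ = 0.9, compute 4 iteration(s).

f(x) = x - e^(-x)
f'(x) = 1 + e^(-x)
x₀ = 0.9

Newton-Raphson formula: x_{n+1} = x_n - f(x_n)/f'(x_n)

Iteration 1:
  f(0.900000) = 0.493430
  f'(0.900000) = 1.406570
  x_1 = 0.900000 - 0.493430/1.406570 = 0.549196
Iteration 2:
  f(0.549196) = -0.028218
  f'(0.549196) = 1.577414
  x_2 = 0.549196 - (-0.028218)/1.577414 = 0.567085
Iteration 3:
  f(0.567085) = -0.000092
  f'(0.567085) = 1.567177
  x_3 = 0.567085 - (-0.000092)/1.567177 = 0.567143
Iteration 4:
  f(0.567143) = 0.000000
  f'(0.567143) = 1.567143
  x_4 = 0.567143 - 0.000000/1.567143 = 0.567143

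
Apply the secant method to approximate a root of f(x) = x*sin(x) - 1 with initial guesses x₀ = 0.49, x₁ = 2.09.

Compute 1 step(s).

f(x) = x*sin(x) - 1
x₀ = 0.49, x₁ = 2.09

Secant formula: x_{n+1} = x_n - f(x_n)(x_n - x_{n-1})/(f(x_n) - f(x_{n-1}))

Iteration 1:
  f(0.490000) = -0.769393
  f(2.090000) = 0.814568
  x_2 = 2.090000 - 0.814568×(2.090000 - 0.490000)/(0.814568 - (-0.769393))
       = 1.267184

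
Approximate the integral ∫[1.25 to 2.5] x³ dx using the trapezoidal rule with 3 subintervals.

f(x) = x³
a = 1.25, b = 2.5, n = 3
h = (b - a)/n = 0.416667

Trapezoidal rule: (h/2)[f(x₀) + 2f(x₁) + 2f(x₂) + ... + f(xₙ)]

x_0 = 1.2500, f(x_0) = 1.953125, coefficient = 1
x_1 = 1.6667, f(x_1) = 4.629630, coefficient = 2
x_2 = 2.0833, f(x_2) = 9.042245, coefficient = 2
x_3 = 2.5000, f(x_3) = 15.625000, coefficient = 1

I ≈ (0.416667/2) × 44.921875 = 9.358724
Exact value: 9.155273
Error: 0.203451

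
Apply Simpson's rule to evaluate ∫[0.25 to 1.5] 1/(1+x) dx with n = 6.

f(x) = 1/(1+x)
a = 0.25, b = 1.5, n = 6
h = (b - a)/n = 0.208333

Simpson's rule: (h/3)[f(x₀) + 4f(x₁) + 2f(x₂) + ... + f(xₙ)]

x_0 = 0.2500, f(x_0) = 0.800000, coefficient = 1
x_1 = 0.4583, f(x_1) = 0.685714, coefficient = 4
x_2 = 0.6667, f(x_2) = 0.600000, coefficient = 2
x_3 = 0.8750, f(x_3) = 0.533333, coefficient = 4
x_4 = 1.0833, f(x_4) = 0.480000, coefficient = 2
x_5 = 1.2917, f(x_5) = 0.436364, coefficient = 4
x_6 = 1.5000, f(x_6) = 0.400000, coefficient = 1

I ≈ (0.208333/3) × 9.981645 = 0.693170
Exact value: 0.693147
Error: 0.000023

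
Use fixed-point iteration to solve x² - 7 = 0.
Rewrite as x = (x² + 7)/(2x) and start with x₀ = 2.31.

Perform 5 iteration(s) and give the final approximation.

Equation: x² - 7 = 0
Fixed-point form: x = (x² + 7)/(2x)
x₀ = 2.31

x_1 = g(2.310000) = 2.670152
x_2 = g(2.670152) = 2.645863
x_3 = g(2.645863) = 2.645751
x_4 = g(2.645751) = 2.645751
x_5 = g(2.645751) = 2.645751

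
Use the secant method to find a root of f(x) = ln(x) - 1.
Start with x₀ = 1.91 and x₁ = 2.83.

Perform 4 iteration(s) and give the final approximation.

f(x) = ln(x) - 1
x₀ = 1.91, x₁ = 2.83

Secant formula: x_{n+1} = x_n - f(x_n)(x_n - x_{n-1})/(f(x_n) - f(x_{n-1}))

Iteration 1:
  f(1.910000) = -0.352897
  f(2.830000) = 0.040277
  x_2 = 2.830000 - 0.040277×(2.830000 - 1.910000)/(0.040277 - (-0.352897))
       = 2.735755
Iteration 2:
  f(2.830000) = 0.040277
  f(2.735755) = 0.006408
  x_3 = 2.735755 - 0.006408×(2.735755 - 2.830000)/(0.006408 - 0.040277)
       = 2.717926
Iteration 3:
  f(2.735755) = 0.006408
  f(2.717926) = -0.000131
  x_4 = 2.717926 - (-0.000131)×(2.717926 - 2.735755)/(-0.000131 - 0.006408)
       = 2.718283
Iteration 4:
  f(2.717926) = -0.000131
  f(2.718283) = 0.000000
  x_5 = 2.718283 - 0.000000×(2.718283 - 2.717926)/(0.000000 - (-0.000131))
       = 2.718282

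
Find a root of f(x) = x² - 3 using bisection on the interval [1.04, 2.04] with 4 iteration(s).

f(x) = x² - 3
Initial interval: [1.04, 2.04]

Iteration 1:
  c_1 = (1.040000 + 2.040000)/2 = 1.540000
  f(c_1) = f(1.540000) = -0.628400
  f(a) × f(c) ≥ 0, new interval: [1.540000, 2.040000]
Iteration 2:
  c_2 = (1.540000 + 2.040000)/2 = 1.790000
  f(c_2) = f(1.790000) = 0.204100
  f(a) × f(c) < 0, new interval: [1.540000, 1.790000]
Iteration 3:
  c_3 = (1.540000 + 1.790000)/2 = 1.665000
  f(c_3) = f(1.665000) = -0.227775
  f(a) × f(c) ≥ 0, new interval: [1.665000, 1.790000]
Iteration 4:
  c_4 = (1.665000 + 1.790000)/2 = 1.727500
  f(c_4) = f(1.727500) = -0.015744
  f(a) × f(c) ≥ 0, new interval: [1.727500, 1.790000]

After 4 iteration(s), the approximation is c_4 = 1.727500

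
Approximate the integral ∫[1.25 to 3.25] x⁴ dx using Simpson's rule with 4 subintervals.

f(x) = x⁴
a = 1.25, b = 3.25, n = 4
h = (b - a)/n = 0.500000

Simpson's rule: (h/3)[f(x₀) + 4f(x₁) + 2f(x₂) + ... + f(xₙ)]

x_0 = 1.2500, f(x_0) = 2.441406, coefficient = 1
x_1 = 1.7500, f(x_1) = 9.378906, coefficient = 4
x_2 = 2.2500, f(x_2) = 25.628906, coefficient = 2
x_3 = 2.7500, f(x_3) = 57.191406, coefficient = 4
x_4 = 3.2500, f(x_4) = 111.566406, coefficient = 1

I ≈ (0.500000/3) × 431.546875 = 71.924479
Exact value: 71.907813
Error: 0.016667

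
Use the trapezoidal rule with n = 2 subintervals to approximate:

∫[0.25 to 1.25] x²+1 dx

f(x) = x²+1
a = 0.25, b = 1.25, n = 2
h = (b - a)/n = 0.500000

Trapezoidal rule: (h/2)[f(x₀) + 2f(x₁) + 2f(x₂) + ... + f(xₙ)]

x_0 = 0.2500, f(x_0) = 1.062500, coefficient = 1
x_1 = 0.7500, f(x_1) = 1.562500, coefficient = 2
x_2 = 1.2500, f(x_2) = 2.562500, coefficient = 1

I ≈ (0.500000/2) × 6.750000 = 1.687500
Exact value: 1.645833
Error: 0.041667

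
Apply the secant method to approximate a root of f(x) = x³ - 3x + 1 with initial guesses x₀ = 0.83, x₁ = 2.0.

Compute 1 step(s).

f(x) = x³ - 3x + 1
x₀ = 0.83, x₁ = 2.0

Secant formula: x_{n+1} = x_n - f(x_n)(x_n - x_{n-1})/(f(x_n) - f(x_{n-1}))

Iteration 1:
  f(0.830000) = -0.918213
  f(2.000000) = 3.000000
  x_2 = 2.000000 - 3.000000×(2.000000 - 0.830000)/(3.000000 - (-0.918213))
       = 1.104183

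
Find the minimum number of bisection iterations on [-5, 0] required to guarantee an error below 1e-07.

We need (b-a)/2^n ≤ 1e-07
(0 - (-5))/2^n ≤ 1e-07
5/2^n ≤ 1e-07
2^n ≥ 50000000
n ≥ log₂(50000000) = 25.58
n ≥ 26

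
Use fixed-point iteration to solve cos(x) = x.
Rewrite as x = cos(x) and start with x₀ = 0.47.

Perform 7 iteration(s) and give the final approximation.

Equation: cos(x) = x
Fixed-point form: x = cos(x)
x₀ = 0.47

x_1 = g(0.470000) = 0.891568
x_2 = g(0.891568) = 0.628193
x_3 = g(0.628193) = 0.809091
x_4 = g(0.809091) = 0.690157
x_5 = g(0.690157) = 0.771146
x_6 = g(0.771146) = 0.717112
x_7 = g(0.717112) = 0.753707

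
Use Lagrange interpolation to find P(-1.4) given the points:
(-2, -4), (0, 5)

Lagrange interpolation formula:
P(x) = Σ yᵢ × Lᵢ(x)
where Lᵢ(x) = Π_{j≠i} (x - xⱼ)/(xᵢ - xⱼ)

L_0(-1.4) = (-1.4 - 0)/(-2 - 0) = 0.700000
L_1(-1.4) = (-1.4 - (-2))/(0 - (-2)) = 0.300000

P(-1.4) = (-4)×L_0(-1.4) + 5×L_1(-1.4)
P(-1.4) = -1.300000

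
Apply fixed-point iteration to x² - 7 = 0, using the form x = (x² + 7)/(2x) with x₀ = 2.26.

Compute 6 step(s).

Equation: x² - 7 = 0
Fixed-point form: x = (x² + 7)/(2x)
x₀ = 2.26

x_1 = g(2.260000) = 2.678673
x_2 = g(2.678673) = 2.645954
x_3 = g(2.645954) = 2.645751
x_4 = g(2.645751) = 2.645751
x_5 = g(2.645751) = 2.645751
x_6 = g(2.645751) = 2.645751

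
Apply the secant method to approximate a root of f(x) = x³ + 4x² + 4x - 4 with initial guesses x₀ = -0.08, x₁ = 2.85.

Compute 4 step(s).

f(x) = x³ + 4x² + 4x - 4
x₀ = -0.08, x₁ = 2.85

Secant formula: x_{n+1} = x_n - f(x_n)(x_n - x_{n-1})/(f(x_n) - f(x_{n-1}))

Iteration 1:
  f(-0.080000) = -4.294912
  f(2.850000) = 63.039125
  x_2 = 2.850000 - 63.039125×(2.850000 - (-0.080000))/(63.039125 - (-4.294912))
       = 0.106891
Iteration 2:
  f(2.850000) = 63.039125
  f(0.106891) = -3.525514
  x_3 = 0.106891 - (-3.525514)×(0.106891 - 2.850000)/(-3.525514 - 63.039125)
       = 0.252176
Iteration 3:
  f(0.106891) = -3.525514
  f(0.252176) = -2.720889
  x_4 = 0.252176 - (-2.720889)×(0.252176 - 0.106891)/(-2.720889 - (-3.525514))
       = 0.743467
Iteration 4:
  f(0.252176) = -2.720889
  f(0.743467) = 1.595790
  x_5 = 0.743467 - 1.595790×(0.743467 - 0.252176)/(1.595790 - (-2.720889))
       = 0.561847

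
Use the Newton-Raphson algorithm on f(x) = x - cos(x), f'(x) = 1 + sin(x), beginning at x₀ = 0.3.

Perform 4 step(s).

f(x) = x - cos(x)
f'(x) = 1 + sin(x)
x₀ = 0.3

Newton-Raphson formula: x_{n+1} = x_n - f(x_n)/f'(x_n)

Iteration 1:
  f(0.300000) = -0.655336
  f'(0.300000) = 1.295520
  x_1 = 0.300000 - (-0.655336)/1.295520 = 0.805848
Iteration 2:
  f(0.805848) = 0.113349
  f'(0.805848) = 1.721418
  x_2 = 0.805848 - 0.113349/1.721418 = 0.740002
Iteration 3:
  f(0.740002) = 0.001535
  f'(0.740002) = 1.674289
  x_3 = 0.740002 - 0.001535/1.674289 = 0.739085
Iteration 4:
  f(0.739085) = 0.000000
  f'(0.739085) = 1.673612
  x_4 = 0.739085 - 0.000000/1.673612 = 0.739085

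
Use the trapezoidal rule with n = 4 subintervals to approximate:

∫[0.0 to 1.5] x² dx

f(x) = x²
a = 0.0, b = 1.5, n = 4
h = (b - a)/n = 0.375000

Trapezoidal rule: (h/2)[f(x₀) + 2f(x₁) + 2f(x₂) + ... + f(xₙ)]

x_0 = 0.0000, f(x_0) = 0.000000, coefficient = 1
x_1 = 0.3750, f(x_1) = 0.140625, coefficient = 2
x_2 = 0.7500, f(x_2) = 0.562500, coefficient = 2
x_3 = 1.1250, f(x_3) = 1.265625, coefficient = 2
x_4 = 1.5000, f(x_4) = 2.250000, coefficient = 1

I ≈ (0.375000/2) × 6.187500 = 1.160156
Exact value: 1.125000
Error: 0.035156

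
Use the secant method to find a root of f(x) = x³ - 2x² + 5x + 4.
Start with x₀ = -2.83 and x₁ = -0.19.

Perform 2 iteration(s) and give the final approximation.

f(x) = x³ - 2x² + 5x + 4
x₀ = -2.83, x₁ = -0.19

Secant formula: x_{n+1} = x_n - f(x_n)(x_n - x_{n-1})/(f(x_n) - f(x_{n-1}))

Iteration 1:
  f(-2.830000) = -48.832987
  f(-0.190000) = 2.970941
  x_2 = -0.190000 - 2.970941×(-0.190000 - (-2.830000))/(2.970941 - (-48.832987))
       = -0.341403
Iteration 2:
  f(-0.190000) = 2.970941
  f(-0.341403) = 2.020079
  x_3 = -0.341403 - 2.020079×(-0.341403 - (-0.190000))/(2.020079 - 2.970941)
       = -0.663055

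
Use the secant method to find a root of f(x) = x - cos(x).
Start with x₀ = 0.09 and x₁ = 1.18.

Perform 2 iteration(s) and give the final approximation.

f(x) = x - cos(x)
x₀ = 0.09, x₁ = 1.18

Secant formula: x_{n+1} = x_n - f(x_n)(x_n - x_{n-1})/(f(x_n) - f(x_{n-1}))

Iteration 1:
  f(0.090000) = -0.905953
  f(1.180000) = 0.799075
  x_2 = 1.180000 - 0.799075×(1.180000 - 0.090000)/(0.799075 - (-0.905953))
       = 0.669163
Iteration 2:
  f(1.180000) = 0.799075
  f(0.669163) = -0.115179
  x_3 = 0.669163 - (-0.115179)×(0.669163 - 1.180000)/(-0.115179 - 0.799075)
       = 0.733519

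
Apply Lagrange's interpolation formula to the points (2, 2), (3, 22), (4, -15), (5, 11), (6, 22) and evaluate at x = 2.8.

Lagrange interpolation formula:
P(x) = Σ yᵢ × Lᵢ(x)
where Lᵢ(x) = Π_{j≠i} (x - xⱼ)/(xᵢ - xⱼ)

L_0(2.8) = (2.8 - 3)/(2 - 3) × (2.8 - 4)/(2 - 4) × (2.8 - 5)/(2 - 5) × (2.8 - 6)/(2 - 6) = 0.070400
L_1(2.8) = (2.8 - 2)/(3 - 2) × (2.8 - 4)/(3 - 4) × (2.8 - 5)/(3 - 5) × (2.8 - 6)/(3 - 6) = 1.126400
L_2(2.8) = (2.8 - 2)/(4 - 2) × (2.8 - 3)/(4 - 3) × (2.8 - 5)/(4 - 5) × (2.8 - 6)/(4 - 6) = -0.281600
L_3(2.8) = (2.8 - 2)/(5 - 2) × (2.8 - 3)/(5 - 3) × (2.8 - 4)/(5 - 4) × (2.8 - 6)/(5 - 6) = 0.102400
L_4(2.8) = (2.8 - 2)/(6 - 2) × (2.8 - 3)/(6 - 3) × (2.8 - 4)/(6 - 4) × (2.8 - 5)/(6 - 5) = -0.017600

P(2.8) = 2×L_0(2.8) + 22×L_1(2.8) + (-15)×L_2(2.8) + 11×L_3(2.8) + 22×L_4(2.8)
P(2.8) = 29.884800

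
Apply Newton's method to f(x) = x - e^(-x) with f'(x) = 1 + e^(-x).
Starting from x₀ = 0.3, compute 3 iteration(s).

f(x) = x - e^(-x)
f'(x) = 1 + e^(-x)
x₀ = 0.3

Newton-Raphson formula: x_{n+1} = x_n - f(x_n)/f'(x_n)

Iteration 1:
  f(0.300000) = -0.440818
  f'(0.300000) = 1.740818
  x_1 = 0.300000 - (-0.440818)/1.740818 = 0.553225
Iteration 2:
  f(0.553225) = -0.021868
  f'(0.553225) = 1.575092
  x_2 = 0.553225 - (-0.021868)/1.575092 = 0.567108
Iteration 3:
  f(0.567108) = -0.000055
  f'(0.567108) = 1.567163
  x_3 = 0.567108 - (-0.000055)/1.567163 = 0.567143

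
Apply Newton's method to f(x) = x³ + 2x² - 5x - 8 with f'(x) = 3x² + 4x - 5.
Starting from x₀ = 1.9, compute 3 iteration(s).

f(x) = x³ + 2x² - 5x - 8
f'(x) = 3x² + 4x - 5
x₀ = 1.9

Newton-Raphson formula: x_{n+1} = x_n - f(x_n)/f'(x_n)

Iteration 1:
  f(1.900000) = -3.421000
  f'(1.900000) = 13.430000
  x_1 = 1.900000 - (-3.421000)/13.430000 = 2.154728
Iteration 2:
  f(2.154728) = 0.516154
  f'(2.154728) = 17.547474
  x_2 = 2.154728 - 0.516154/17.547474 = 2.125313
Iteration 3:
  f(2.125313) = 0.007298
  f'(2.125313) = 17.052126
  x_3 = 2.125313 - 0.007298/17.052126 = 2.124886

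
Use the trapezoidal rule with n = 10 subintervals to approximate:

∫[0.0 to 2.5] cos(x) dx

f(x) = cos(x)
a = 0.0, b = 2.5, n = 10
h = (b - a)/n = 0.250000

Trapezoidal rule: (h/2)[f(x₀) + 2f(x₁) + 2f(x₂) + ... + f(xₙ)]

x_0 = 0.0000, f(x_0) = 1.000000, coefficient = 1
x_1 = 0.2500, f(x_1) = 0.968912, coefficient = 2
x_2 = 0.5000, f(x_2) = 0.877583, coefficient = 2
x_3 = 0.7500, f(x_3) = 0.731689, coefficient = 2
x_4 = 1.0000, f(x_4) = 0.540302, coefficient = 2
x_5 = 1.2500, f(x_5) = 0.315322, coefficient = 2
x_6 = 1.5000, f(x_6) = 0.070737, coefficient = 2
x_7 = 1.7500, f(x_7) = -0.178246, coefficient = 2
x_8 = 2.0000, f(x_8) = -0.416147, coefficient = 2
x_9 = 2.2500, f(x_9) = -0.628174, coefficient = 2
x_10 = 2.5000, f(x_10) = -0.801144, coefficient = 1

I ≈ (0.250000/2) × 4.762815 = 0.595352
Exact value: 0.598472
Error: 0.003120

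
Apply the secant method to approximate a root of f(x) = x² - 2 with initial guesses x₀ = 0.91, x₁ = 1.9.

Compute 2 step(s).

f(x) = x² - 2
x₀ = 0.91, x₁ = 1.9

Secant formula: x_{n+1} = x_n - f(x_n)(x_n - x_{n-1})/(f(x_n) - f(x_{n-1}))

Iteration 1:
  f(0.910000) = -1.171900
  f(1.900000) = 1.610000
  x_2 = 1.900000 - 1.610000×(1.900000 - 0.910000)/(1.610000 - (-1.171900))
       = 1.327046
Iteration 2:
  f(1.900000) = 1.610000
  f(1.327046) = -0.238948
  x_3 = 1.327046 - (-0.238948)×(1.327046 - 1.900000)/(-0.238948 - 1.610000)
       = 1.401092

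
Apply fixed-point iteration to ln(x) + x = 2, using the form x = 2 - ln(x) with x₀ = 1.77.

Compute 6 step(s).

Equation: ln(x) + x = 2
Fixed-point form: x = 2 - ln(x)
x₀ = 1.77

x_1 = g(1.770000) = 1.429020
x_2 = g(1.429020) = 1.643011
x_3 = g(1.643011) = 1.503470
x_4 = g(1.503470) = 1.592224
x_5 = g(1.592224) = 1.534868
x_6 = g(1.534868) = 1.571556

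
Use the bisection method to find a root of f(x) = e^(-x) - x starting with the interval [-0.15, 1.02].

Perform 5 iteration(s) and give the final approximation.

f(x) = e^(-x) - x
Initial interval: [-0.15, 1.02]

Iteration 1:
  c_1 = (-0.150000 + 1.020000)/2 = 0.435000
  f(c_1) = f(0.435000) = 0.212265
  f(a) × f(c) ≥ 0, new interval: [0.435000, 1.020000]
Iteration 2:
  c_2 = (0.435000 + 1.020000)/2 = 0.727500
  f(c_2) = f(0.727500) = -0.244385
  f(a) × f(c) < 0, new interval: [0.435000, 0.727500]
Iteration 3:
  c_3 = (0.435000 + 0.727500)/2 = 0.581250
  f(c_3) = f(0.581250) = -0.022051
  f(a) × f(c) < 0, new interval: [0.435000, 0.581250]
Iteration 4:
  c_4 = (0.435000 + 0.581250)/2 = 0.508125
  f(c_4) = f(0.508125) = 0.093498
  f(a) × f(c) ≥ 0, new interval: [0.508125, 0.581250]
Iteration 5:
  c_5 = (0.508125 + 0.581250)/2 = 0.544687
  f(c_5) = f(0.544687) = 0.035336
  f(a) × f(c) ≥ 0, new interval: [0.544687, 0.581250]

After 5 iteration(s), the approximation is c_5 = 0.544687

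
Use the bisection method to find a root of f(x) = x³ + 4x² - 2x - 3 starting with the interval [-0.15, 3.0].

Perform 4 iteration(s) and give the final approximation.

f(x) = x³ + 4x² - 2x - 3
Initial interval: [-0.15, 3.0]

Iteration 1:
  c_1 = (-0.150000 + 3.000000)/2 = 1.425000
  f(c_1) = f(1.425000) = 5.166141
  f(a) × f(c) < 0, new interval: [-0.150000, 1.425000]
Iteration 2:
  c_2 = (-0.150000 + 1.425000)/2 = 0.637500
  f(c_2) = f(0.637500) = -2.390291
  f(a) × f(c) ≥ 0, new interval: [0.637500, 1.425000]
Iteration 3:
  c_3 = (0.637500 + 1.425000)/2 = 1.031250
  f(c_3) = f(1.031250) = 0.288116
  f(a) × f(c) < 0, new interval: [0.637500, 1.031250]
Iteration 4:
  c_4 = (0.637500 + 1.031250)/2 = 0.834375
  f(c_4) = f(0.834375) = -1.303147
  f(a) × f(c) ≥ 0, new interval: [0.834375, 1.031250]

After 4 iteration(s), the approximation is c_4 = 0.834375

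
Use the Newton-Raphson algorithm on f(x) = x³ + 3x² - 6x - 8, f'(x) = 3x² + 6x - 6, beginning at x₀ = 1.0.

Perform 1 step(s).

f(x) = x³ + 3x² - 6x - 8
f'(x) = 3x² + 6x - 6
x₀ = 1.0

Newton-Raphson formula: x_{n+1} = x_n - f(x_n)/f'(x_n)

Iteration 1:
  f(1.000000) = -10.000000
  f'(1.000000) = 3.000000
  x_1 = 1.000000 - (-10.000000)/3.000000 = 4.333333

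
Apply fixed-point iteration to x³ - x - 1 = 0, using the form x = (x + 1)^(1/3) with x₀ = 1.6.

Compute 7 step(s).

Equation: x³ - x - 1 = 0
Fixed-point form: x = (x + 1)^(1/3)
x₀ = 1.6

x_1 = g(1.600000) = 1.375069
x_2 = g(1.375069) = 1.334214
x_3 = g(1.334214) = 1.326519
x_4 = g(1.326519) = 1.325060
x_5 = g(1.325060) = 1.324783
x_6 = g(1.324783) = 1.324730
x_7 = g(1.324730) = 1.324720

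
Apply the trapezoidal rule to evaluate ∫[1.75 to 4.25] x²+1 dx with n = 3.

f(x) = x²+1
a = 1.75, b = 4.25, n = 3
h = (b - a)/n = 0.833333

Trapezoidal rule: (h/2)[f(x₀) + 2f(x₁) + 2f(x₂) + ... + f(xₙ)]

x_0 = 1.7500, f(x_0) = 4.062500, coefficient = 1
x_1 = 2.5833, f(x_1) = 7.673611, coefficient = 2
x_2 = 3.4167, f(x_2) = 12.673611, coefficient = 2
x_3 = 4.2500, f(x_3) = 19.062500, coefficient = 1

I ≈ (0.833333/2) × 63.819444 = 26.591435
Exact value: 26.302083
Error: 0.289352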